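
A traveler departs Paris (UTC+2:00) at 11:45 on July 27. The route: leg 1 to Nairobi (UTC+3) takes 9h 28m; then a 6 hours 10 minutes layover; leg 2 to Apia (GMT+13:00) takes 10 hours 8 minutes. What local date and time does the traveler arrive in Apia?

Convert departure to UTC: 11:45 − 2:00 = 09:45 UTC on Jul 27.
Add 9 hours 28 minutes leg 1 → 19:13 UTC.
Add 6 hours and 10 minutes layover in Nairobi → 01:23 UTC (Jul 28).
Add 10 hours and 8 minutes leg 2 → 11:31 UTC.
Apia is UTC+13:00, so local arrival = 11:31 + 13:00 = 00:31 on Jul 29.

00:31 on Jul 29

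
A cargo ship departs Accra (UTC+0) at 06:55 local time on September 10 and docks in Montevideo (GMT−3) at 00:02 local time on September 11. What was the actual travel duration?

20 hours 7 minutes

Montevideo is 3:00 behind Accra.
Clock-face elapsed time (ignoring zones) is 17 hours 7 minutes.
Actual elapsed = 17 hours 7 minutes + 3:00 = 20 hours 7 minutes.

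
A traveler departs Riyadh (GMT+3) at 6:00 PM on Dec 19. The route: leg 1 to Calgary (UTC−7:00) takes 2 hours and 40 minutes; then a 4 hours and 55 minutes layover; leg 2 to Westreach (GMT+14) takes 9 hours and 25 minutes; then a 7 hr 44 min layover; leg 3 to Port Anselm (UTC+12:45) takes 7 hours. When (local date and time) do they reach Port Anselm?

Convert departure to UTC: 6:00 PM − 3:00 = 3:00 PM UTC on Dec 19.
Add 2 hours 40 minutes leg 1 → 5:40 PM UTC.
Add 4 hours and 55 minutes layover in Calgary → 10:35 PM UTC.
Add 9 hours and 25 minutes leg 2 → 8:00 AM UTC (Dec 20).
Add 7 hours and 44 minutes layover in Westreach → 3:44 PM UTC.
Add 7 hours leg 3 → 10:44 PM UTC.
Port Anselm is UTC+12:45, so local arrival = 10:44 PM + 12:45 = 11:29 AM on Dec 21.

11:29 AM on December 21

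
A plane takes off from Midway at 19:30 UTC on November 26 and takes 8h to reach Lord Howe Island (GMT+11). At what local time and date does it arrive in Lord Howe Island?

Departure is given in UTC: 19:30 on Nov 26.
Add 8 hours → 03:30 UTC (Nov 27).
Lord Howe Island is UTC+11:00: 03:30 + 11:00 = 14:30 on Nov 27.

14:30 on Nov 27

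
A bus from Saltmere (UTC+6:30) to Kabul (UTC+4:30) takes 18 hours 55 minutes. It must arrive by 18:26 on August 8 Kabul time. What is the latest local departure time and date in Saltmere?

01:31 on August 8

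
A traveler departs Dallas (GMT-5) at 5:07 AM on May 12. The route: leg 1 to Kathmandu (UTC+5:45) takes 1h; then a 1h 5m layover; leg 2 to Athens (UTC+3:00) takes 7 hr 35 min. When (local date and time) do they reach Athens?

10:47 PM on May 12

Convert departure to UTC: 5:07 AM + 5:00 = 10:07 AM UTC on May 12.
Add 1 hour leg 1 → 11:07 AM UTC.
Add 1 hour and 5 minutes layover in Kathmandu → 12:12 PM UTC.
Add 7 hours and 35 minutes leg 2 → 7:47 PM UTC.
Athens is UTC+3:00, so local arrival = 7:47 PM + 3:00 = 10:47 PM on May 12.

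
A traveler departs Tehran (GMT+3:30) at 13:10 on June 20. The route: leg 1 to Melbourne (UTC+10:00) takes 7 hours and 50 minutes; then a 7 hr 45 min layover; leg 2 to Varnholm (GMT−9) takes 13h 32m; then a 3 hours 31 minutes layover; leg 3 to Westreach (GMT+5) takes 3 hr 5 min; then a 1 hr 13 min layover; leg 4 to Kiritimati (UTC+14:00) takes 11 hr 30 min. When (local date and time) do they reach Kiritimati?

00:06 on June 23

Convert departure to UTC: 13:10 − 3:30 = 09:40 UTC on Jun 20.
Add 7 hours and 50 minutes leg 1 → 17:30 UTC.
Add 7 hours 45 minutes layover in Melbourne → 01:15 UTC (Jun 21).
Add 13 hours 32 minutes leg 2 → 14:47 UTC.
Add 3 hours 31 minutes layover in Varnholm → 18:18 UTC.
Add 3 hours and 5 minutes leg 3 → 21:23 UTC.
Add 1 hour 13 minutes layover in Westreach → 22:36 UTC.
Add 11 hours and 30 minutes leg 4 → 10:06 UTC (Jun 22).
Kiritimati is UTC+14:00, so local arrival = 10:06 + 14:00 = 00:06 on Jun 23.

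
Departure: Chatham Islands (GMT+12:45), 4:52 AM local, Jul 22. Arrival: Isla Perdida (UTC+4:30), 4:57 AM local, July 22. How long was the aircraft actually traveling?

8 hours 20 minutes

Departure in UTC: 4:52 AM − 12:45 = 4:07 PM on Jul 21.
Arrival in UTC: 4:57 AM − 4:30 = 12:27 AM on Jul 22.
Elapsed = 12:27 AM − 4:07 PM (+1 day) = 8 hours 20 minutes.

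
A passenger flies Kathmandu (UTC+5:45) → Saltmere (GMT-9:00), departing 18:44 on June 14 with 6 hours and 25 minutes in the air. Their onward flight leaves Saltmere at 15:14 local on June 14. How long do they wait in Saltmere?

Convert departure to UTC: 18:44 − 5:45 = 12:59 UTC on Jun 14.
Add 6 hours and 25 minutes flight time → 19:24 UTC.
Saltmere is UTC−9:00, so local arrival = 19:24 − 9:00 = 10:24 on Jun 14.
Layover = 15:14 − 10:24 = 4 hours 50 minutes.

4 hours 50 minutes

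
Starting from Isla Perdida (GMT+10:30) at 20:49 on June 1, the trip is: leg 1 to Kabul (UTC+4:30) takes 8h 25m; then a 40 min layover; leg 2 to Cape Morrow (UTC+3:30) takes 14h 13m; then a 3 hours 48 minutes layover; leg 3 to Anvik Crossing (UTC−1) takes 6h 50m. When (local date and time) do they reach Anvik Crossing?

19:15 on June 2

Convert departure to UTC: 20:49 − 10:30 = 10:19 UTC on Jun 1.
Add 8 hours and 25 minutes leg 1 → 18:44 UTC.
Add 40 minutes layover in Kabul → 19:24 UTC.
Add 14 hours 13 minutes leg 2 → 09:37 UTC (Jun 2).
Add 3 hours and 48 minutes layover in Cape Morrow → 13:25 UTC.
Add 6 hours and 50 minutes leg 3 → 20:15 UTC.
Anvik Crossing is UTC−1:00, so local arrival = 20:15 − 1:00 = 19:15 on Jun 2.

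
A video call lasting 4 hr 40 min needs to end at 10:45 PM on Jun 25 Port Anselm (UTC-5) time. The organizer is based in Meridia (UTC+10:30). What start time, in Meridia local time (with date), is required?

9:35 AM on June 26

Target end time in UTC: 10:45 PM + 5:00 = 3:45 AM on Jun 26.
Subtract 4 hours and 40 minutes → start 11:05 PM UTC on Jun 25.
Meridia is UTC+10:30: 11:05 PM + 10:30 = 9:35 AM on Jun 26.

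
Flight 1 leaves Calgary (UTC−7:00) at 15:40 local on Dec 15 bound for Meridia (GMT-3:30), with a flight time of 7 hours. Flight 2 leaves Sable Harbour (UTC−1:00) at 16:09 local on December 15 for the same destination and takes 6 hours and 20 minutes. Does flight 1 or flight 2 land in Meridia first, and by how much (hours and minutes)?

the second, by 6 hours 11 minutes

Flight 1 in UTC: 15:40 + 7:00 = 22:40 on Dec 15.
+7 hours → arrive 05:40 UTC on Dec 16.
Flight 2 in UTC: 16:09 + 1:00 = 17:09 on Dec 15.
+6 hours 20 minutes → arrive 23:29 UTC on Dec 15.
Flight 2 lands earlier by 6 hours 11 minutes.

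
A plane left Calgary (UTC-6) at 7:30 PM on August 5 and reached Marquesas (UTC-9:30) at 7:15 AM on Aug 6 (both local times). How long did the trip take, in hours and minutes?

Marquesas is 3:30 behind Calgary.
Clock-face elapsed time (ignoring zones) is 11 hours 45 minutes.
Actual elapsed = 11 hours 45 minutes + 3:30 = 15 hours 15 minutes.

15 hours 15 minutes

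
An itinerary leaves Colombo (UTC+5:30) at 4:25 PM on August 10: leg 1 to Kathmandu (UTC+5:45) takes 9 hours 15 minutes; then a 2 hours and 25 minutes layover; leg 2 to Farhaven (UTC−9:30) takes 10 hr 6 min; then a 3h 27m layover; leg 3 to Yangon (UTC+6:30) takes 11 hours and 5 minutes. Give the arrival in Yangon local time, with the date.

5:43 AM on Aug 12

Convert departure to UTC: 4:25 PM − 5:30 = 10:55 AM UTC on Aug 10.
Add 9 hours 15 minutes leg 1 → 8:10 PM UTC.
Add 2 hours and 25 minutes layover in Kathmandu → 10:35 PM UTC.
Add 10 hours 6 minutes leg 2 → 8:41 AM UTC (Aug 11).
Add 3 hours and 27 minutes layover in Farhaven → 12:08 PM UTC.
Add 11 hours 5 minutes leg 3 → 11:13 PM UTC.
Yangon is UTC+6:30, so local arrival = 11:13 PM + 6:30 = 5:43 AM on Aug 12.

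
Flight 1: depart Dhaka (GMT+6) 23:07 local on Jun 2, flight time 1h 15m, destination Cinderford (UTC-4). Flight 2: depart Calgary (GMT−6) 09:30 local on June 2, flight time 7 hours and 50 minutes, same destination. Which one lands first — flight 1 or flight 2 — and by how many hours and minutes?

Flight 1 in UTC: 23:07 − 6:00 = 17:07 on Jun 2.
+1 hour and 15 minutes → arrive 18:22 UTC on Jun 2.
Flight 2 in UTC: 09:30 + 6:00 = 15:30 on Jun 2.
+7 hours and 50 minutes → arrive 23:20 UTC on Jun 2.
Flight 1 lands earlier by 4 hours 58 minutes.

the first, by 4 hours 58 minutes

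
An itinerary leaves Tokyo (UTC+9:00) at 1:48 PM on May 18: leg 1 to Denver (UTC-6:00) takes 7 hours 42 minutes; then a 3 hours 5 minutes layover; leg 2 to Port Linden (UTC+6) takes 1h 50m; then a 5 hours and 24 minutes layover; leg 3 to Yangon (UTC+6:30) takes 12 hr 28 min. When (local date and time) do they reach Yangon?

Convert departure to UTC: 1:48 PM − 9:00 = 4:48 AM UTC on May 18.
Add 7 hours 42 minutes leg 1 → 12:30 PM UTC.
Add 3 hours 5 minutes layover in Denver → 3:35 PM UTC.
Add 1 hour 50 minutes leg 2 → 5:25 PM UTC.
Add 5 hours 24 minutes layover in Port Linden → 10:49 PM UTC.
Add 12 hours 28 minutes leg 3 → 11:17 AM UTC (May 19).
Yangon is UTC+6:30, so local arrival = 11:17 AM + 6:30 = 5:47 PM on May 19.

5:47 PM on May 19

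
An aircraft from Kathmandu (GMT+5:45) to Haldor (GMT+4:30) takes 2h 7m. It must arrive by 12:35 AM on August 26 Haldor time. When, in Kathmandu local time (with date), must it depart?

Target arrival in UTC: 12:35 AM − 4:30 = 8:05 PM on Aug 25.
Subtract 2 hours and 7 minutes → departure 5:58 PM UTC on Aug 25.
Kathmandu is UTC+5:45: 5:58 PM + 5:45 = 11:43 PM on Aug 25.

11:43 PM on August 25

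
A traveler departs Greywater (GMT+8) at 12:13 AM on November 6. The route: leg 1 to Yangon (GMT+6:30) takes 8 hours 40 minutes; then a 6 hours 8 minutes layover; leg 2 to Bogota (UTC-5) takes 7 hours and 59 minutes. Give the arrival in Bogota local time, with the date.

Convert departure to UTC: 12:13 AM − 8:00 = 4:13 PM UTC on Nov 5.
Add 8 hours and 40 minutes leg 1 → 12:53 AM UTC (Nov 6).
Add 6 hours 8 minutes layover in Yangon → 7:01 AM UTC.
Add 7 hours 59 minutes leg 2 → 3:00 PM UTC.
Bogota is UTC−5:00, so local arrival = 3:00 PM − 5:00 = 10:00 AM on Nov 6.

10:00 AM on November 6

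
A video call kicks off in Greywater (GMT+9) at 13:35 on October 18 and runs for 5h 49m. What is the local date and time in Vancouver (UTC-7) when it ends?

03:24 on Oct 18

Convert start to UTC: 13:35 − 9:00 = 04:35 UTC on Oct 18.
Add 5 hours 49 minutes duration → 10:24 UTC.
Vancouver is UTC−7:00, so local end time = 10:24 − 7:00 = 03:24 on Oct 18.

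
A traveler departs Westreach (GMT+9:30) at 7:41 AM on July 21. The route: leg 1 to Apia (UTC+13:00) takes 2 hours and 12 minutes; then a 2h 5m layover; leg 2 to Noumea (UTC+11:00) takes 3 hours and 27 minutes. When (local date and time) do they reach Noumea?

4:55 PM on Jul 21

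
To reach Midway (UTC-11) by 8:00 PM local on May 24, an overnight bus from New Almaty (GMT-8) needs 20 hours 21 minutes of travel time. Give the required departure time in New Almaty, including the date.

Target arrival in UTC: 8:00 PM + 11:00 = 7:00 AM on May 25.
Subtract 20 hours and 21 minutes → departure 10:39 AM UTC on May 24.
New Almaty is UTC−8:00: 10:39 AM − 8:00 = 2:39 AM on May 24.

2:39 AM on May 24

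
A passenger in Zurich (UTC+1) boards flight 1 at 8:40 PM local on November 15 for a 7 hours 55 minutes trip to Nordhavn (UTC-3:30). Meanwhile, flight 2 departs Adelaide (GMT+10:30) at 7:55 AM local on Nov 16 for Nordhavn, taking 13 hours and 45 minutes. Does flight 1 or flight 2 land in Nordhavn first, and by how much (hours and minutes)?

Flight 1 in UTC: 8:40 PM − 1:00 = 7:40 PM on Nov 15.
+7 hours and 55 minutes → arrive 3:35 AM UTC on Nov 16.
Flight 2 in UTC: 7:55 AM − 10:30 = 9:25 PM on Nov 15.
+13 hours 45 minutes → arrive 11:10 AM UTC on Nov 16.
Flight 1 lands earlier by 7 hours 35 minutes.

the first, by 7 hours 35 minutes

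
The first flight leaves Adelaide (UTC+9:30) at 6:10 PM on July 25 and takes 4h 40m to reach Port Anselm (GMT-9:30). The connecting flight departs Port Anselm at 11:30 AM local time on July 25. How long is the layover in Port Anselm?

7 hours 40 minutes

Convert departure to UTC: 6:10 PM − 9:30 = 8:40 AM UTC on Jul 25.
Add 4 hours and 40 minutes flight time → 1:20 PM UTC.
Port Anselm is UTC−9:30, so local arrival = 1:20 PM − 9:30 = 3:50 AM on Jul 25.
Layover = 11:30 AM − 3:50 AM = 7 hours 40 minutes.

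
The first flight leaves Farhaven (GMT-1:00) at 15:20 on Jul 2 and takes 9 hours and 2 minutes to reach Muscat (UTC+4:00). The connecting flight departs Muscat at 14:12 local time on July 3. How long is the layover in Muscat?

Convert departure to UTC: 15:20 + 1:00 = 16:20 UTC on Jul 2.
Add 9 hours and 2 minutes flight time → 01:22 UTC (Jul 3).
Muscat is UTC+4:00, so local arrival = 01:22 + 4:00 = 05:22 on Jul 3.
Layover = 14:12 − 05:22 = 8 hours 50 minutes.

8 hours 50 minutes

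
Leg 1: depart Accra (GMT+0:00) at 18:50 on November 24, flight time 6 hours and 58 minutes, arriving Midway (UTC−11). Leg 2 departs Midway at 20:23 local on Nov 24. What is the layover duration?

5 hours 35 minutes

Accra is at UTC+0, so departure is already 18:50 UTC on Nov 24.
Add 6 hours and 58 minutes flight time → 01:48 UTC (Nov 25).
Midway is UTC−11:00, so local arrival = 01:48 − 11:00 = 14:48 on Nov 24.
Layover = 20:23 − 14:48 = 5 hours 35 minutes.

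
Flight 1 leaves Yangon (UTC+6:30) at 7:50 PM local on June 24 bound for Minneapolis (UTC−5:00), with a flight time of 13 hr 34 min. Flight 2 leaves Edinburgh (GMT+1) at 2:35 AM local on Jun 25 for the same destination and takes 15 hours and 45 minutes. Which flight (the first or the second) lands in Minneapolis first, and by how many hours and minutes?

the first, by 14 hours 26 minutes

Flight 1 in UTC: 7:50 PM − 6:30 = 1:20 PM on Jun 24.
+13 hours and 34 minutes → arrive 2:54 AM UTC on Jun 25.
Flight 2 in UTC: 2:35 AM − 1:00 = 1:35 AM on Jun 25.
+15 hours and 45 minutes → arrive 5:20 PM UTC on Jun 25.
Flight 1 lands earlier by 14 hours 26 minutes.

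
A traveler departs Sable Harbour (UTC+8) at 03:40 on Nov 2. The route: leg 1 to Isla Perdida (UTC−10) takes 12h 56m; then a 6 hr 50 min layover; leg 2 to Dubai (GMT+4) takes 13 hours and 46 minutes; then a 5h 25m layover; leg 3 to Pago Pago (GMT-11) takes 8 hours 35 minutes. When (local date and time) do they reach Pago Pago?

08:12 on November 3

Convert departure to UTC: 03:40 − 8:00 = 19:40 UTC on Nov 1.
Add 12 hours and 56 minutes leg 1 → 08:36 UTC (Nov 2).
Add 6 hours 50 minutes layover in Isla Perdida → 15:26 UTC.
Add 13 hours 46 minutes leg 2 → 05:12 UTC (Nov 3).
Add 5 hours and 25 minutes layover in Dubai → 10:37 UTC.
Add 8 hours and 35 minutes leg 3 → 19:12 UTC.
Pago Pago is UTC−11:00, so local arrival = 19:12 − 11:00 = 08:12 on Nov 3.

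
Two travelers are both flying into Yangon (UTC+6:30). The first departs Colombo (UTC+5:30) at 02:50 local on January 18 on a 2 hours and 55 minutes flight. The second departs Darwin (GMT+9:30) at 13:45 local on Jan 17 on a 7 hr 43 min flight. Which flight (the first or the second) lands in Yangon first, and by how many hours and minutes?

the second, by 12 hours 17 minutes

Flight 1 in UTC: 02:50 − 5:30 = 21:20 on Jan 17.
+2 hours 55 minutes → arrive 00:15 UTC on Jan 18.
Flight 2 in UTC: 13:45 − 9:30 = 04:15 on Jan 17.
+7 hours and 43 minutes → arrive 11:58 UTC on Jan 17.
Flight 2 lands earlier by 12 hours 17 minutes.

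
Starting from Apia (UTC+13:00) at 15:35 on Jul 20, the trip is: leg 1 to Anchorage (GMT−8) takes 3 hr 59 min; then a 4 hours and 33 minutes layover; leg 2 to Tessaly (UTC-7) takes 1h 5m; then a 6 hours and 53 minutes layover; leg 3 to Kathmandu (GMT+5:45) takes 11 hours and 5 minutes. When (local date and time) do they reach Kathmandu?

Convert departure to UTC: 15:35 − 13:00 = 02:35 UTC on Jul 20.
Add 3 hours 59 minutes leg 1 → 06:34 UTC.
Add 4 hours and 33 minutes layover in Anchorage → 11:07 UTC.
Add 1 hour and 5 minutes leg 2 → 12:12 UTC.
Add 6 hours and 53 minutes layover in Tessaly → 19:05 UTC.
Add 11 hours and 5 minutes leg 3 → 06:10 UTC (Jul 21).
Kathmandu is UTC+5:45, so local arrival = 06:10 + 5:45 = 11:55 on Jul 21.

11:55 on Jul 21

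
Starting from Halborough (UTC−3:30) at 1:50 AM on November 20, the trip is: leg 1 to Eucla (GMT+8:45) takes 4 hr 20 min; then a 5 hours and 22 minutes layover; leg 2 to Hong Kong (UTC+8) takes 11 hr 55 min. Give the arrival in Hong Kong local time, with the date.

10:57 AM on November 21

Convert departure to UTC: 1:50 AM + 3:30 = 5:20 AM UTC on Nov 20.
Add 4 hours 20 minutes leg 1 → 9:40 AM UTC.
Add 5 hours 22 minutes layover in Eucla → 3:02 PM UTC.
Add 11 hours and 55 minutes leg 2 → 2:57 AM UTC (Nov 21).
Hong Kong is UTC+8:00, so local arrival = 2:57 AM + 8:00 = 10:57 AM on Nov 21.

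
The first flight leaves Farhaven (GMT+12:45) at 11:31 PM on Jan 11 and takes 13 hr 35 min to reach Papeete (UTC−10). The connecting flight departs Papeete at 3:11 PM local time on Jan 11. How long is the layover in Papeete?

50 minutes

Convert departure to UTC: 11:31 PM − 12:45 = 10:46 AM UTC on Jan 11.
Add 13 hours and 35 minutes flight time → 12:21 AM UTC (Jan 12).
Papeete is UTC−10:00, so local arrival = 12:21 AM − 10:00 = 2:21 PM on Jan 11.
Layover = 3:11 PM − 2:21 PM = 50 minutes.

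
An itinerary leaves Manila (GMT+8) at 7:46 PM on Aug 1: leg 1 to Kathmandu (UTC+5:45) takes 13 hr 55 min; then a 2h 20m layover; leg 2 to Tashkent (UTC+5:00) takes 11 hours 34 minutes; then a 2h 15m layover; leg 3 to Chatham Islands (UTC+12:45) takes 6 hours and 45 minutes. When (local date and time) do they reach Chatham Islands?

Convert departure to UTC: 7:46 PM − 8:00 = 11:46 AM UTC on Aug 1.
Add 13 hours 55 minutes leg 1 → 1:41 AM UTC (Aug 2).
Add 2 hours and 20 minutes layover in Kathmandu → 4:01 AM UTC.
Add 11 hours and 34 minutes leg 2 → 3:35 PM UTC.
Add 2 hours 15 minutes layover in Tashkent → 5:50 PM UTC.
Add 6 hours 45 minutes leg 3 → 12:35 AM UTC (Aug 3).
Chatham Islands is UTC+12:45, so local arrival = 12:35 AM + 12:45 = 1:20 PM on Aug 3.

1:20 PM on August 3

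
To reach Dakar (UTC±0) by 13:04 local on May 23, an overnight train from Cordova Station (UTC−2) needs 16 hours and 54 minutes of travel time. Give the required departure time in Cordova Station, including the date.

18:10 on May 22

Target arrival is already UTC: 13:04 on May 23.
Subtract 16 hours 54 minutes → departure 20:10 UTC on May 22.
Cordova Station is UTC−2:00: 20:10 − 2:00 = 18:10 on May 22.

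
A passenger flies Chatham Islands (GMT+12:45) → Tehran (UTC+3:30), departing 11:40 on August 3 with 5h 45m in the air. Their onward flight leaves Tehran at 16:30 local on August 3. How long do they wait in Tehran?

Convert departure to UTC: 11:40 − 12:45 = 22:55 UTC on Aug 2.
Add 5 hours 45 minutes flight time → 04:40 UTC (Aug 3).
Tehran is UTC+3:30, so local arrival = 04:40 + 3:30 = 08:10 on Aug 3.
Layover = 16:30 − 08:10 = 8 hours 20 minutes.

8 hours 20 minutes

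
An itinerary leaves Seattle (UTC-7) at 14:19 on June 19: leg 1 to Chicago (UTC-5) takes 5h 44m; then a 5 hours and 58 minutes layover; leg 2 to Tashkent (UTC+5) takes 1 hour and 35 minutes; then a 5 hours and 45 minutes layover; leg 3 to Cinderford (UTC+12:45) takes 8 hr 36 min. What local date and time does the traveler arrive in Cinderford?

13:42 on June 21

Convert departure to UTC: 14:19 + 7:00 = 21:19 UTC on Jun 19.
Add 5 hours and 44 minutes leg 1 → 03:03 UTC (Jun 20).
Add 5 hours 58 minutes layover in Chicago → 09:01 UTC.
Add 1 hour 35 minutes leg 2 → 10:36 UTC.
Add 5 hours and 45 minutes layover in Tashkent → 16:21 UTC.
Add 8 hours 36 minutes leg 3 → 00:57 UTC (Jun 21).
Cinderford is UTC+12:45, so local arrival = 00:57 + 12:45 = 13:42 on Jun 21.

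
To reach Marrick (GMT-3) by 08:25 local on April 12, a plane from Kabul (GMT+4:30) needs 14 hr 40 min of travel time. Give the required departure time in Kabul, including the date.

01:15 on April 12

Target arrival in UTC: 08:25 + 3:00 = 11:25 on Apr 12.
Subtract 14 hours 40 minutes → departure 20:45 UTC on Apr 11.
Kabul is UTC+4:30: 20:45 + 4:30 = 01:15 on Apr 12.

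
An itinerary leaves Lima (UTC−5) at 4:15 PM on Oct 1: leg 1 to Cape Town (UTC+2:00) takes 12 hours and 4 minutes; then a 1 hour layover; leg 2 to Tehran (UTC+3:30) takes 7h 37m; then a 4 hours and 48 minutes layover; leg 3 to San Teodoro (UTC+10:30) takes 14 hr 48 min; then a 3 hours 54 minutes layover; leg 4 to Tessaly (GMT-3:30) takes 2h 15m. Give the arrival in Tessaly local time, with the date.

4:11 PM on Oct 3

Convert departure to UTC: 4:15 PM + 5:00 = 9:15 PM UTC on Oct 1.
Add 12 hours and 4 minutes leg 1 → 9:19 AM UTC (Oct 2).
Add 1 hour layover in Cape Town → 10:19 AM UTC.
Add 7 hours and 37 minutes leg 2 → 5:56 PM UTC.
Add 4 hours and 48 minutes layover in Tehran → 10:44 PM UTC.
Add 14 hours 48 minutes leg 3 → 1:32 PM UTC (Oct 3).
Add 3 hours and 54 minutes layover in San Teodoro → 5:26 PM UTC.
Add 2 hours and 15 minutes leg 4 → 7:41 PM UTC.
Tessaly is UTC−3:30, so local arrival = 7:41 PM − 3:30 = 4:11 PM on Oct 3.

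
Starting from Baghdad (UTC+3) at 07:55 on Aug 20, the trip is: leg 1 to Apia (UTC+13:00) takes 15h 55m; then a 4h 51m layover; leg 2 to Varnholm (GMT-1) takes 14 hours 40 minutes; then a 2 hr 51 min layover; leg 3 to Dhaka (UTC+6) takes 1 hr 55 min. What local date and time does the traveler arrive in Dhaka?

03:07 on Aug 22

Convert departure to UTC: 07:55 − 3:00 = 04:55 UTC on Aug 20.
Add 15 hours and 55 minutes leg 1 → 20:50 UTC.
Add 4 hours 51 minutes layover in Apia → 01:41 UTC (Aug 21).
Add 14 hours and 40 minutes leg 2 → 16:21 UTC.
Add 2 hours 51 minutes layover in Varnholm → 19:12 UTC.
Add 1 hour and 55 minutes leg 3 → 21:07 UTC.
Dhaka is UTC+6:00, so local arrival = 21:07 + 6:00 = 03:07 on Aug 22.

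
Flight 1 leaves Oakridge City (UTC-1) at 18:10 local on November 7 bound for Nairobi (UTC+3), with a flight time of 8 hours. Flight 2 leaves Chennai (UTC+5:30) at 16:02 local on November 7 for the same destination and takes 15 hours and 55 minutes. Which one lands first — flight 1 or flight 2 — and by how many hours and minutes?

the second, by 43 minutes

Flight 1 in UTC: 18:10 + 1:00 = 19:10 on Nov 7.
+8 hours → arrive 03:10 UTC on Nov 8.
Flight 2 in UTC: 16:02 − 5:30 = 10:32 on Nov 7.
+15 hours 55 minutes → arrive 02:27 UTC on Nov 8.
Flight 2 lands earlier by 43 minutes.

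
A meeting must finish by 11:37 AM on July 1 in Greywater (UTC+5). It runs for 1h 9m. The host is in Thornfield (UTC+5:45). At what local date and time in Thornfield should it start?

11:13 AM on Jul 1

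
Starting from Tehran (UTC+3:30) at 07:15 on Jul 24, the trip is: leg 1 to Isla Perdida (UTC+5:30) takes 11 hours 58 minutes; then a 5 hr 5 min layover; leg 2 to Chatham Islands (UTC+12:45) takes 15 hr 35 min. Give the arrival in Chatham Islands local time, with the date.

Convert departure to UTC: 07:15 − 3:30 = 03:45 UTC on Jul 24.
Add 11 hours 58 minutes leg 1 → 15:43 UTC.
Add 5 hours and 5 minutes layover in Isla Perdida → 20:48 UTC.
Add 15 hours and 35 minutes leg 2 → 12:23 UTC (Jul 25).
Chatham Islands is UTC+12:45, so local arrival = 12:23 + 12:45 = 01:08 on Jul 26.

01:08 on Jul 26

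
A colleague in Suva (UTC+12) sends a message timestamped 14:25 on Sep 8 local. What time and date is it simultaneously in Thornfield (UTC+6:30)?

08:55 on September 8

Thornfield is 5:30 behind Suva.
Shift by the zone difference: 14:25 − 5:30 = 08:55 on Sep 8 in Thornfield.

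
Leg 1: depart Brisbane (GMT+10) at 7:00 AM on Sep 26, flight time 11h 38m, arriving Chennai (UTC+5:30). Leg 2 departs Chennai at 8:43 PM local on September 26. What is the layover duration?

6 hours 35 minutes

Convert departure to UTC: 7:00 AM − 10:00 = 9:00 PM UTC on Sep 25.
Add 11 hours and 38 minutes flight time → 8:38 AM UTC (Sep 26).
Chennai is UTC+5:30, so local arrival = 8:38 AM + 5:30 = 2:08 PM on Sep 26.
Layover = 8:43 PM − 2:08 PM = 6 hours 35 minutes.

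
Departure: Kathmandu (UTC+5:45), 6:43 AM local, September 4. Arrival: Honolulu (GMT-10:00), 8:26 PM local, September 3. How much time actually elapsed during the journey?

Honolulu is 15:45 behind Kathmandu.
Clock-face elapsed time (ignoring zones) is −10 hours 17 minutes.
Actual elapsed = −10 hours 17 minutes + 15:45 = 5 hours 28 minutes.

5 hours 28 minutes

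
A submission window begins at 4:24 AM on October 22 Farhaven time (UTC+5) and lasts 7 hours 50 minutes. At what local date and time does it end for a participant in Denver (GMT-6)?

1:14 AM on October 22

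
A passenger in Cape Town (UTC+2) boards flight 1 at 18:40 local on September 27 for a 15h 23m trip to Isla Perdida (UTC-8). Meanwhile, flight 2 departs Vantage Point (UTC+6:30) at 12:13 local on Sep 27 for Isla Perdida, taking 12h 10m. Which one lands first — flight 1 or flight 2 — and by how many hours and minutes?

the second, by 14 hours 10 minutes

Flight 1 in UTC: 18:40 − 2:00 = 16:40 on Sep 27.
+15 hours 23 minutes → arrive 08:03 UTC on Sep 28.
Flight 2 in UTC: 12:13 − 6:30 = 05:43 on Sep 27.
+12 hours 10 minutes → arrive 17:53 UTC on Sep 27.
Flight 2 lands earlier by 14 hours 10 minutes.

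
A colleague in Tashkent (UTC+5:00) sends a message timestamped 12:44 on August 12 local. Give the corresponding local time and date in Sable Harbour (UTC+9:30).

17:14 on August 12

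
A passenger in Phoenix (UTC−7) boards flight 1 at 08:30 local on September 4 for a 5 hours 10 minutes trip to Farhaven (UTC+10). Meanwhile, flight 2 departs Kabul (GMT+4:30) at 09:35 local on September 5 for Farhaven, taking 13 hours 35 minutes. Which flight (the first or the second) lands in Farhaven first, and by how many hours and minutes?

the first, by 22 hours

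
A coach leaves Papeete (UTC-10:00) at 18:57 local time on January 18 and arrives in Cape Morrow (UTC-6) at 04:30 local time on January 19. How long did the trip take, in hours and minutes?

5 hours 33 minutes

Departure in UTC: 18:57 + 10:00 = 04:57 on Jan 19.
Arrival in UTC: 04:30 + 6:00 = 10:30 on Jan 19.
Elapsed = 10:30 − 04:57 = 5 hours 33 minutes.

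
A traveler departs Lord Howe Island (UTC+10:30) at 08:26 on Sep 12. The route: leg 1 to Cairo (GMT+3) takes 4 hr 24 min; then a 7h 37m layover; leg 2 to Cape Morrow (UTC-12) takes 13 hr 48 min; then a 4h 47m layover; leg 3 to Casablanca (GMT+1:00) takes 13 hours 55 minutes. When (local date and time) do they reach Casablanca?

19:27 on September 13

Convert departure to UTC: 08:26 − 10:30 = 21:56 UTC on Sep 11.
Add 4 hours and 24 minutes leg 1 → 02:20 UTC (Sep 12).
Add 7 hours and 37 minutes layover in Cairo → 09:57 UTC.
Add 13 hours and 48 minutes leg 2 → 23:45 UTC.
Add 4 hours and 47 minutes layover in Cape Morrow → 04:32 UTC (Sep 13).
Add 13 hours 55 minutes leg 3 → 18:27 UTC.
Casablanca is UTC+1:00, so local arrival = 18:27 + 1:00 = 19:27 on Sep 13.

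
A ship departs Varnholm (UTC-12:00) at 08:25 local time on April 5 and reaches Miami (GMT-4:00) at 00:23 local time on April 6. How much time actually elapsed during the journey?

7 hours 58 minutes

Departure in UTC: 08:25 + 12:00 = 20:25 on Apr 5.
Arrival in UTC: 00:23 + 4:00 = 04:23 on Apr 6.
Elapsed = 04:23 − 20:25 (+1 day) = 7 hours 58 minutes.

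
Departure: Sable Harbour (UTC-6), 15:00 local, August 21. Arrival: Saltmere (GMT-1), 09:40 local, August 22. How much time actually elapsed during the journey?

13 hours 40 minutes

Departure in UTC: 15:00 + 6:00 = 21:00 on Aug 21.
Arrival in UTC: 09:40 + 1:00 = 10:40 on Aug 22.
Elapsed = 10:40 − 21:00 (+1 day) = 13 hours 40 minutes.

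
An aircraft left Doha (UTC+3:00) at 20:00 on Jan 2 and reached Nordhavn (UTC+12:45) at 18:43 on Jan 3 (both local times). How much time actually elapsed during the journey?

Departure in UTC: 20:00 − 3:00 = 17:00 on Jan 2.
Arrival in UTC: 18:43 − 12:45 = 05:58 on Jan 3.
Elapsed = 05:58 − 17:00 (+1 day) = 12 hours 58 minutes.

12 hours 58 minutes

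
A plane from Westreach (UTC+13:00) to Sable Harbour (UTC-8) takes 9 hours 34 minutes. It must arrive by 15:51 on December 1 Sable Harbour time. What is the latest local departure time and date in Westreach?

Target arrival in UTC: 15:51 + 8:00 = 23:51 on Dec 1.
Subtract 9 hours and 34 minutes → departure 14:17 UTC on Dec 1.
Westreach is UTC+13:00: 14:17 + 13:00 = 03:17 on Dec 2.

03:17 on December 2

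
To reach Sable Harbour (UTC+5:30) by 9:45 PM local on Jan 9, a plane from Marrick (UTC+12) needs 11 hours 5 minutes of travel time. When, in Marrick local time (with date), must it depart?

5:10 PM on January 9

Target arrival in UTC: 9:45 PM − 5:30 = 4:15 PM on Jan 9.
Subtract 11 hours and 5 minutes → departure 5:10 AM UTC on Jan 9.
Marrick is UTC+12:00: 5:10 AM + 12:00 = 5:10 PM on Jan 9.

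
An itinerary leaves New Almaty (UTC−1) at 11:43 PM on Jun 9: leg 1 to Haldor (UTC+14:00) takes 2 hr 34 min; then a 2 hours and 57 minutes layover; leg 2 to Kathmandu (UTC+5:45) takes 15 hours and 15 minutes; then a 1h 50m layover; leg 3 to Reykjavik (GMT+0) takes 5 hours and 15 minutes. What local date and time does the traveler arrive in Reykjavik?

4:34 AM on June 11

Convert departure to UTC: 11:43 PM + 1:00 = 12:43 AM UTC on Jun 10.
Add 2 hours and 34 minutes leg 1 → 3:17 AM UTC.
Add 2 hours 57 minutes layover in Haldor → 6:14 AM UTC.
Add 15 hours 15 minutes leg 2 → 9:29 PM UTC.
Add 1 hour 50 minutes layover in Kathmandu → 11:19 PM UTC.
Add 5 hours and 15 minutes leg 3 → 4:34 AM UTC (Jun 11).
Reykjavik is UTC+0, so local arrival is the same: 4:34 AM on Jun 11.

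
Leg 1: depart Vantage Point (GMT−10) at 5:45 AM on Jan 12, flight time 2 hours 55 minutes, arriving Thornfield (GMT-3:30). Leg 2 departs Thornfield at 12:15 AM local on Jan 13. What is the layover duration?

9 hours 5 minutes

Convert departure to UTC: 5:45 AM + 10:00 = 3:45 PM UTC on Jan 12.
Add 2 hours and 55 minutes flight time → 6:40 PM UTC.
Thornfield is UTC−3:30, so local arrival = 6:40 PM − 3:30 = 3:10 PM on Jan 12.
Layover = 12:15 AM − 3:10 PM (+1 day) = 9 hours 5 minutes.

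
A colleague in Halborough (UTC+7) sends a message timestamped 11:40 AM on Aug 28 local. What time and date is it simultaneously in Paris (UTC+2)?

6:40 AM on August 28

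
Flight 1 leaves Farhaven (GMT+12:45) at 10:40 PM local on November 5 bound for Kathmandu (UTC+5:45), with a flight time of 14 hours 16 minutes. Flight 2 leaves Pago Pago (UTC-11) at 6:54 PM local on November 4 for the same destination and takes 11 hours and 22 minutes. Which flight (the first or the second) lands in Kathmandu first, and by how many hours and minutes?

Flight 1 in UTC: 10:40 PM − 12:45 = 9:55 AM on Nov 5.
+14 hours and 16 minutes → arrive 12:11 AM UTC on Nov 6.
Flight 2 in UTC: 6:54 PM + 11:00 = 5:54 AM on Nov 5.
+11 hours and 22 minutes → arrive 5:16 PM UTC on Nov 5.
Flight 2 lands earlier by 6 hours 55 minutes.

the second, by 6 hours 55 minutes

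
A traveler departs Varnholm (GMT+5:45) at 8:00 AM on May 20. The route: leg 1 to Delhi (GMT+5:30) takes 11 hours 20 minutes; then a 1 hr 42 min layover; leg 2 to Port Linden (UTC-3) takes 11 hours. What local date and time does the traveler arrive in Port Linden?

11:17 PM on May 20

Convert departure to UTC: 8:00 AM − 5:45 = 2:15 AM UTC on May 20.
Add 11 hours 20 minutes leg 1 → 1:35 PM UTC.
Add 1 hour and 42 minutes layover in Delhi → 3:17 PM UTC.
Add 11 hours leg 2 → 2:17 AM UTC (May 21).
Port Linden is UTC−3:00, so local arrival = 2:17 AM − 3:00 = 11:17 PM on May 20.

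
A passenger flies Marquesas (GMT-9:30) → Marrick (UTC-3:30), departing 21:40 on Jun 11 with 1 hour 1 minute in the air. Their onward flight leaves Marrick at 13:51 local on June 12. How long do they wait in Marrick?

Convert departure to UTC: 21:40 + 9:30 = 07:10 UTC on Jun 12.
Add 1 hour 1 minute flight time → 08:11 UTC.
Marrick is UTC−3:30, so local arrival = 08:11 − 3:30 = 04:41 on Jun 12.
Layover = 13:51 − 04:41 = 9 hours 10 minutes.

9 hours 10 minutes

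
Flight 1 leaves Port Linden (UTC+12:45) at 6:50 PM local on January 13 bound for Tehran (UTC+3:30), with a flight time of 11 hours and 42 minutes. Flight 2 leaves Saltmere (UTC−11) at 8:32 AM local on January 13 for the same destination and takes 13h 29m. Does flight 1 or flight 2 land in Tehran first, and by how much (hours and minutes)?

Flight 1 in UTC: 6:50 PM − 12:45 = 6:05 AM on Jan 13.
+11 hours and 42 minutes → arrive 5:47 PM UTC on Jan 13.
Flight 2 in UTC: 8:32 AM + 11:00 = 7:32 PM on Jan 13.
+13 hours and 29 minutes → arrive 9:01 AM UTC on Jan 14.
Flight 1 lands earlier by 15 hours 14 minutes.

the first, by 15 hours 14 minutes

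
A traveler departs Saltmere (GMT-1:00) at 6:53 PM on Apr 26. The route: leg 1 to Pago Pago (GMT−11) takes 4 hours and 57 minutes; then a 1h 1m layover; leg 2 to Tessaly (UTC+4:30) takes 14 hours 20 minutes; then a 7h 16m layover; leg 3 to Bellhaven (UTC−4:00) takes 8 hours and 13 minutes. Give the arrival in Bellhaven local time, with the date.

Convert departure to UTC: 6:53 PM + 1:00 = 7:53 PM UTC on Apr 26.
Add 4 hours and 57 minutes leg 1 → 12:50 AM UTC (Apr 27).
Add 1 hour and 1 minute layover in Pago Pago → 1:51 AM UTC.
Add 14 hours and 20 minutes leg 2 → 4:11 PM UTC.
Add 7 hours 16 minutes layover in Tessaly → 11:27 PM UTC.
Add 8 hours and 13 minutes leg 3 → 7:40 AM UTC (Apr 28).
Bellhaven is UTC−4:00, so local arrival = 7:40 AM − 4:00 = 3:40 AM on Apr 28.

3:40 AM on Apr 28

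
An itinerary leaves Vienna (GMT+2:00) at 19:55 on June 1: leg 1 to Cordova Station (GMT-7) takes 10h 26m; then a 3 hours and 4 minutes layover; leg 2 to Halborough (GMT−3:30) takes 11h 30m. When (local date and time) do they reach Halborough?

15:25 on June 2

Convert departure to UTC: 19:55 − 2:00 = 17:55 UTC on Jun 1.
Add 10 hours and 26 minutes leg 1 → 04:21 UTC (Jun 2).
Add 3 hours 4 minutes layover in Cordova Station → 07:25 UTC.
Add 11 hours and 30 minutes leg 2 → 18:55 UTC.
Halborough is UTC−3:30, so local arrival = 18:55 − 3:30 = 15:25 on Jun 2.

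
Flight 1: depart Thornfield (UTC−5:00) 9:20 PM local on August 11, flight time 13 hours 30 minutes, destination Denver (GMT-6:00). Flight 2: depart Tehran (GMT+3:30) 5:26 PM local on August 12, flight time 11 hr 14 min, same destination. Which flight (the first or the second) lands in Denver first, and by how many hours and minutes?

Flight 1 in UTC: 9:20 PM + 5:00 = 2:20 AM on Aug 12.
+13 hours and 30 minutes → arrive 3:50 PM UTC on Aug 12.
Flight 2 in UTC: 5:26 PM − 3:30 = 1:56 PM on Aug 12.
+11 hours and 14 minutes → arrive 1:10 AM UTC on Aug 13.
Flight 1 lands earlier by 9 hours 20 minutes.

the first, by 9 hours 20 minutes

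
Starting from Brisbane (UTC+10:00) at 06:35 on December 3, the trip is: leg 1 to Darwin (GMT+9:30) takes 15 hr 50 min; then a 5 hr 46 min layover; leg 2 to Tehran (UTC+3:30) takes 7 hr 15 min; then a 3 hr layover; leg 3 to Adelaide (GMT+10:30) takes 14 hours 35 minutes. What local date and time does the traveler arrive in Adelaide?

Convert departure to UTC: 06:35 − 10:00 = 20:35 UTC on Dec 2.
Add 15 hours and 50 minutes leg 1 → 12:25 UTC (Dec 3).
Add 5 hours and 46 minutes layover in Darwin → 18:11 UTC.
Add 7 hours 15 minutes leg 2 → 01:26 UTC (Dec 4).
Add 3 hours layover in Tehran → 04:26 UTC.
Add 14 hours 35 minutes leg 3 → 19:01 UTC.
Adelaide is UTC+10:30, so local arrival = 19:01 + 10:30 = 05:31 on Dec 5.

05:31 on December 5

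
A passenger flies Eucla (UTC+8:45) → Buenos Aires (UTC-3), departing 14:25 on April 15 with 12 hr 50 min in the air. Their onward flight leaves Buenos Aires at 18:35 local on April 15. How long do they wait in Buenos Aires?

Convert departure to UTC: 14:25 − 8:45 = 05:40 UTC on Apr 15.
Add 12 hours and 50 minutes flight time → 18:30 UTC.
Buenos Aires is UTC−3:00, so local arrival = 18:30 − 3:00 = 15:30 on Apr 15.
Layover = 18:35 − 15:30 = 3 hours 5 minutes.

3 hours 5 minutes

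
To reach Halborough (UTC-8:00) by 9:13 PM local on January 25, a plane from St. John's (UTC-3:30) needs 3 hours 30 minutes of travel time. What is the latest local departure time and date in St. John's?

Target arrival in UTC: 9:13 PM + 8:00 = 5:13 AM on Jan 26.
Subtract 3 hours and 30 minutes → departure 1:43 AM UTC on Jan 26.
St. John's is UTC−3:30: 1:43 AM − 3:30 = 10:13 PM on Jan 25.

10:13 PM on January 25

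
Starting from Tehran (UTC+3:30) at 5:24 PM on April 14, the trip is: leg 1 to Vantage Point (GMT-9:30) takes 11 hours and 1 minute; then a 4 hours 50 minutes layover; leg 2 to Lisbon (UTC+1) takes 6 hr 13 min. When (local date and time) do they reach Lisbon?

Convert departure to UTC: 5:24 PM − 3:30 = 1:54 PM UTC on Apr 14.
Add 11 hours and 1 minute leg 1 → 12:55 AM UTC (Apr 15).
Add 4 hours 50 minutes layover in Vantage Point → 5:45 AM UTC.
Add 6 hours and 13 minutes leg 2 → 11:58 AM UTC.
Lisbon is UTC+1:00, so local arrival = 11:58 AM + 1:00 = 12:58 PM on Apr 15.

12:58 PM on Apr 15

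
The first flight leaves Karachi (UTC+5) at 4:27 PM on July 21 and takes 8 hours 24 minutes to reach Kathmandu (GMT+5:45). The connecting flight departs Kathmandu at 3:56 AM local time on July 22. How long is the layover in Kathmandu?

Convert departure to UTC: 4:27 PM − 5:00 = 11:27 AM UTC on Jul 21.
Add 8 hours 24 minutes flight time → 7:51 PM UTC.
Kathmandu is UTC+5:45, so local arrival = 7:51 PM + 5:45 = 1:36 AM on Jul 22.
Layover = 3:56 AM − 1:36 AM = 2 hours 20 minutes.

2 hours 20 minutes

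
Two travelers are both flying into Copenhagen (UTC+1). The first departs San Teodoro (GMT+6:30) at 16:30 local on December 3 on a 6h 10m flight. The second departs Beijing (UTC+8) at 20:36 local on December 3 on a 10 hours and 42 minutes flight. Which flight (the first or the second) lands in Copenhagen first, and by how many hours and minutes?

Flight 1 in UTC: 16:30 − 6:30 = 10:00 on Dec 3.
+6 hours and 10 minutes → arrive 16:10 UTC on Dec 3.
Flight 2 in UTC: 20:36 − 8:00 = 12:36 on Dec 3.
+10 hours 42 minutes → arrive 23:18 UTC on Dec 3.
Flight 1 lands earlier by 7 hours 8 minutes.

the first, by 7 hours 8 minutes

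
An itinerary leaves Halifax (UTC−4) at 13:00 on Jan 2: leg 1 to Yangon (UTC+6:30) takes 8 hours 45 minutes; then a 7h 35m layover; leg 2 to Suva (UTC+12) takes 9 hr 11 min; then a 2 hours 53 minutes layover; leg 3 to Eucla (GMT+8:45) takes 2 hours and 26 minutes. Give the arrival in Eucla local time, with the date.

08:35 on January 4

Convert departure to UTC: 13:00 + 4:00 = 17:00 UTC on Jan 2.
Add 8 hours and 45 minutes leg 1 → 01:45 UTC (Jan 3).
Add 7 hours and 35 minutes layover in Yangon → 09:20 UTC.
Add 9 hours and 11 minutes leg 2 → 18:31 UTC.
Add 2 hours 53 minutes layover in Suva → 21:24 UTC.
Add 2 hours 26 minutes leg 3 → 23:50 UTC.
Eucla is UTC+8:45, so local arrival = 23:50 + 8:45 = 08:35 on Jan 4.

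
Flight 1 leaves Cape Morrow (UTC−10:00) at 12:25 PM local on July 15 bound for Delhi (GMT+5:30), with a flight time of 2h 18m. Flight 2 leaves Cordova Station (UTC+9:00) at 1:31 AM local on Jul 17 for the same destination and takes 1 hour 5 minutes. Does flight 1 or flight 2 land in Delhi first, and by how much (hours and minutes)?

Flight 1 in UTC: 12:25 PM + 10:00 = 10:25 PM on Jul 15.
+2 hours and 18 minutes → arrive 12:43 AM UTC on Jul 16.
Flight 2 in UTC: 1:31 AM − 9:00 = 4:31 PM on Jul 16.
+1 hour and 5 minutes → arrive 5:36 PM UTC on Jul 16.
Flight 1 lands earlier by 16 hours 53 minutes.

the first, by 16 hours 53 minutes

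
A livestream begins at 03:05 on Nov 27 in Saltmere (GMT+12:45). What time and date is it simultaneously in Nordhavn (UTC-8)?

In UTC: 03:05 − 12:45 = 14:20 on Nov 26.
Nordhavn is UTC−8:00: 14:20 − 8:00 = 06:20 on Nov 26.

06:20 on Nov 26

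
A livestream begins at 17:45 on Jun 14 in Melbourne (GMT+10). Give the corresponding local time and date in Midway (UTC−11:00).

In UTC: 17:45 − 10:00 = 07:45 on Jun 14.
Midway is UTC−11:00: 07:45 − 11:00 = 20:45 on Jun 13.

20:45 on Jun 13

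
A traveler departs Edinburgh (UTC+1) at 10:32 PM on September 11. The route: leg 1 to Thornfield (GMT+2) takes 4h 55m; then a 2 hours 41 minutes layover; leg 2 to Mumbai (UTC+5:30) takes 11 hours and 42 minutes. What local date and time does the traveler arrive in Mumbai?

10:20 PM on September 12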